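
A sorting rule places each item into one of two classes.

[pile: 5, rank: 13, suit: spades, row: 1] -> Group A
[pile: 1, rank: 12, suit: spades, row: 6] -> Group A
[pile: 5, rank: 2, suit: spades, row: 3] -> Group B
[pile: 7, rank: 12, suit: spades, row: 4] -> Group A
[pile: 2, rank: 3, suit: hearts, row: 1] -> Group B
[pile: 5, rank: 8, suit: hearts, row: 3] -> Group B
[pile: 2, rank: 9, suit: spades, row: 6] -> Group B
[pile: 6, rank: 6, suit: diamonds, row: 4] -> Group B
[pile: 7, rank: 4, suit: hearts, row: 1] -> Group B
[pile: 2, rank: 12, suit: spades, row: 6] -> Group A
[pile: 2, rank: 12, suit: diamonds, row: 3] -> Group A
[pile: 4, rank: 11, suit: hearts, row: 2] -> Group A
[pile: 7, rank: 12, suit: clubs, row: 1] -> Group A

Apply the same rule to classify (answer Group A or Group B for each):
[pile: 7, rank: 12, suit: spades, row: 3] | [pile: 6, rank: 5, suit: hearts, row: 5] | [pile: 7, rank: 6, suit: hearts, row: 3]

The common property of the 'Group A' items is: rank ≥ 11. No 'Group B' item has it.

Group A, Group B, Group B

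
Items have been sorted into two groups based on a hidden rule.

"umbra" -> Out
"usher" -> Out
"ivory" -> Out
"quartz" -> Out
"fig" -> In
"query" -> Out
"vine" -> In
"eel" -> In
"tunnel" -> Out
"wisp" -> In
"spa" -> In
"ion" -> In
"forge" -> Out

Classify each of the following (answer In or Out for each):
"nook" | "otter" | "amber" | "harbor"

In, Out, Out, Out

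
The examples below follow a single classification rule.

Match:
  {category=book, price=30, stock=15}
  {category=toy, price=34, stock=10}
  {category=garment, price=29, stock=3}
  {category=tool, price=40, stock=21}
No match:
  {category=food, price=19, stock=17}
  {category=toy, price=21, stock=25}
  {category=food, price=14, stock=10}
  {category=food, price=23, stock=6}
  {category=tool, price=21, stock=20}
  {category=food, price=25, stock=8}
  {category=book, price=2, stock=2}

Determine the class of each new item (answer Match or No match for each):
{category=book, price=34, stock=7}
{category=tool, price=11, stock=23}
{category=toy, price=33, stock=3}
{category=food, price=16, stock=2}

Match, No match, Match, No match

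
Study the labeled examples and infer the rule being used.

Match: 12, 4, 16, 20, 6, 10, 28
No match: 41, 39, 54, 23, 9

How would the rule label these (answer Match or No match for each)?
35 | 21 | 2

All 'Match' examples share one property — even AND at most 28 — and every 'No match' example lacks it.
35: 35 is odd, 35 > 28, doesn't match → No match.
21: 21 is odd, 21 ≤ 28, doesn't match → No match.
2: 2 is even, 2 ≤ 28, passes → Match.

No match, No match, Match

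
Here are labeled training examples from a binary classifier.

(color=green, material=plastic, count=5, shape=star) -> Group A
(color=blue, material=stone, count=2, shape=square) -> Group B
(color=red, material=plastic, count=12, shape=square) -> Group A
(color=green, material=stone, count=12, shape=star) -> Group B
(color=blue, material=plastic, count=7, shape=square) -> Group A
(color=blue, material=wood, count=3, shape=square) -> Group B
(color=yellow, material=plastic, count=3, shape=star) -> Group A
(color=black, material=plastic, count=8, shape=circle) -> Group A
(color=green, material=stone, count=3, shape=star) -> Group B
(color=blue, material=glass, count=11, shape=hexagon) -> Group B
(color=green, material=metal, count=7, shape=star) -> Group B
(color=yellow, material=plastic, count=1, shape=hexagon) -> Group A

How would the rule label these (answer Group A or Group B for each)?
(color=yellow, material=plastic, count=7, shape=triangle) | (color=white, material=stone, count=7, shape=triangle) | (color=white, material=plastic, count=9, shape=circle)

Group A, Group B, Group A

The common property of the 'Group A' items is: material is plastic. No 'Group B' item has it.
Group A: (color=yellow, material=plastic, count=7, shape=triangle), since material is plastic. Group B: (color=white, material=stone, count=7, shape=triangle), since material is stone. Group A: (color=white, material=plastic, count=9, shape=circle), since material is plastic.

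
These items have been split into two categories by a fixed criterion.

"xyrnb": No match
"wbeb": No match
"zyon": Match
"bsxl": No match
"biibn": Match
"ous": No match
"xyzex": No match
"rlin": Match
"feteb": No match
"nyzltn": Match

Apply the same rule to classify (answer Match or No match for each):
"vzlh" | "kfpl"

'Match' ⟺ ends with 'n'.
No match: "vzlh", since ends with 'h'.
No match: "kfpl", since ends with 'l'.

No match, No match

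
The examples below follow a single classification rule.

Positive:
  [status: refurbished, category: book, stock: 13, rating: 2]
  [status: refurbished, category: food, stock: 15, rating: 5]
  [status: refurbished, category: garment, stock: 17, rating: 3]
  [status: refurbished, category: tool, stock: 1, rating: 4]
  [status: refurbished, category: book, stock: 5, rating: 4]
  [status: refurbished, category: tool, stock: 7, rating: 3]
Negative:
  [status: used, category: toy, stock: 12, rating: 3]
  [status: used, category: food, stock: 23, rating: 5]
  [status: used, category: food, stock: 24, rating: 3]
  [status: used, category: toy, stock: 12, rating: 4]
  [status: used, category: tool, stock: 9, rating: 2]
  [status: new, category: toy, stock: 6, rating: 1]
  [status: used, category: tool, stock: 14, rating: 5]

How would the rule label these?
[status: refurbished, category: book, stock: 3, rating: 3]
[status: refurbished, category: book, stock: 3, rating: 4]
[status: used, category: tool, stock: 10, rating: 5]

Positive, Positive, Negative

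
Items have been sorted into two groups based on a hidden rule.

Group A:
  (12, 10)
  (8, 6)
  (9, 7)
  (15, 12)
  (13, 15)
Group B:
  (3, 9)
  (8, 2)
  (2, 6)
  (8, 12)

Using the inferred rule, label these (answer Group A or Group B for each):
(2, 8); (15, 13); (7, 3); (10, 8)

Group B, Group A, Group B, Group A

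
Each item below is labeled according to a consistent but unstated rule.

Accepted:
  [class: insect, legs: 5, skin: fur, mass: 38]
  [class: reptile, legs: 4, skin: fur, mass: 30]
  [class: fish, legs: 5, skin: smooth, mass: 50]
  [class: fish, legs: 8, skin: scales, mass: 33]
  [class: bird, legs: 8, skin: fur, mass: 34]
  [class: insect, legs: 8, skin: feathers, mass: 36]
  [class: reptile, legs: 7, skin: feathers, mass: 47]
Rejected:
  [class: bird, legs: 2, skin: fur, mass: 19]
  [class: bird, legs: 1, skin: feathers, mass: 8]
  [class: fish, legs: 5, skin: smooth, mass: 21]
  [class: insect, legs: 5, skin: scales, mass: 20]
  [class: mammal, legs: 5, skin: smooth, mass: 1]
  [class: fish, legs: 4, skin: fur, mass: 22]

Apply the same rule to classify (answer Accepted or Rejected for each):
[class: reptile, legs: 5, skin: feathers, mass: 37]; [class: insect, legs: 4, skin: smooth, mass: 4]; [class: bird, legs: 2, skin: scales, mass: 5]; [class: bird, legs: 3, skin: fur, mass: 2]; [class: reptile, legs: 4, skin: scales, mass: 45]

One predicate separates the groups cleanly: mass ≥ 30.

Accepted, Rejected, Rejected, Rejected, Accepted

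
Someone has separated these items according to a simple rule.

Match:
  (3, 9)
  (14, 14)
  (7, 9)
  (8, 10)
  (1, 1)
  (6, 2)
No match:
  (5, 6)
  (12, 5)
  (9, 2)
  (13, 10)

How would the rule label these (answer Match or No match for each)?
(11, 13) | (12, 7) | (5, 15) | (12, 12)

Match, No match, Match, Match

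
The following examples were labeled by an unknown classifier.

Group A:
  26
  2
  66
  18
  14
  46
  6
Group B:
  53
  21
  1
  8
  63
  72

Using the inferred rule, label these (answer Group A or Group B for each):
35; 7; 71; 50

Rule: ≡ 2 (mod 4). This holds for each 'Group A' example and fails for each 'Group B' one.
35 → 35 mod 4 = 3 → Group B. 7 → 7 mod 4 = 3 → Group B. 71 → 71 mod 4 = 3 → Group B. 50 → 50 mod 4 = 2 → Group A.

Group B, Group B, Group B, Group A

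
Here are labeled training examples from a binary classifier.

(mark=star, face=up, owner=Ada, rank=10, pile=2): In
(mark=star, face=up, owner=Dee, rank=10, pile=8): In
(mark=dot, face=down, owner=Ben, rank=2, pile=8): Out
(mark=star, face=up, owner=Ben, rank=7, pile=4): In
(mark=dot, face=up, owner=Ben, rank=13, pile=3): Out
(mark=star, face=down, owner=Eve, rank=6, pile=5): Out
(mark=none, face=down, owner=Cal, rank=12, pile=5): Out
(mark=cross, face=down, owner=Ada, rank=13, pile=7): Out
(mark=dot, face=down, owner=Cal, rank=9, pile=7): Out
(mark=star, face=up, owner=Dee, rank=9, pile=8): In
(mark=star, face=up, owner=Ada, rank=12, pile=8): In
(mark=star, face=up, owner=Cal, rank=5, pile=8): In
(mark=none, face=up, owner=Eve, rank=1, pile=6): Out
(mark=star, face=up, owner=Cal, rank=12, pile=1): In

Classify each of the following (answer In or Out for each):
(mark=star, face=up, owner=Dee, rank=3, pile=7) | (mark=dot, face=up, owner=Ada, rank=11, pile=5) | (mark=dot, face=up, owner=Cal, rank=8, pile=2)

In, Out, Out

Every 'In' example satisfies: face is up AND mark is star. None of the 'Out' examples do.
In: (mark=star, face=up, owner=Dee, rank=3, pile=7), since face is up, mark is star.
Out: (mark=dot, face=up, owner=Ada, rank=11, pile=5), since face is up, mark is dot.
Out: (mark=dot, face=up, owner=Cal, rank=8, pile=2), since face is up, mark is dot.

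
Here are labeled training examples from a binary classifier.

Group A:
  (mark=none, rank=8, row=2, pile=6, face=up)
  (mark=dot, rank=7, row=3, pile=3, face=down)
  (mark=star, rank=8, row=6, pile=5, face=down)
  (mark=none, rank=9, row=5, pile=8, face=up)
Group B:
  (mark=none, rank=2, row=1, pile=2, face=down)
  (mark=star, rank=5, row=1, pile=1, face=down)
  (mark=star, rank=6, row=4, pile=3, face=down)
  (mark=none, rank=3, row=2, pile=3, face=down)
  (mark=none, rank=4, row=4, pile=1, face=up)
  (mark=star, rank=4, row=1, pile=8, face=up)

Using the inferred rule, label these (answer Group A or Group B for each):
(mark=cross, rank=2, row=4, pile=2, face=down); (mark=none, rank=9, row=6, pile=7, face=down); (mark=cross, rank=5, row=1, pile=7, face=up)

Group B, Group A, Group B

Every 'Group A' example satisfies: rank ≥ 7. None of the 'Group B' examples do.
(mark=cross, rank=2, row=4, pile=2, face=down): Group B (rank = 2).
(mark=none, rank=9, row=6, pile=7, face=down): Group A (rank = 9).
(mark=cross, rank=5, row=1, pile=7, face=up): Group B (rank = 5).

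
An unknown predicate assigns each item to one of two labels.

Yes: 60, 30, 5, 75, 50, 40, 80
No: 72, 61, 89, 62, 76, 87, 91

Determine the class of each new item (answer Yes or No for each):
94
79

No, No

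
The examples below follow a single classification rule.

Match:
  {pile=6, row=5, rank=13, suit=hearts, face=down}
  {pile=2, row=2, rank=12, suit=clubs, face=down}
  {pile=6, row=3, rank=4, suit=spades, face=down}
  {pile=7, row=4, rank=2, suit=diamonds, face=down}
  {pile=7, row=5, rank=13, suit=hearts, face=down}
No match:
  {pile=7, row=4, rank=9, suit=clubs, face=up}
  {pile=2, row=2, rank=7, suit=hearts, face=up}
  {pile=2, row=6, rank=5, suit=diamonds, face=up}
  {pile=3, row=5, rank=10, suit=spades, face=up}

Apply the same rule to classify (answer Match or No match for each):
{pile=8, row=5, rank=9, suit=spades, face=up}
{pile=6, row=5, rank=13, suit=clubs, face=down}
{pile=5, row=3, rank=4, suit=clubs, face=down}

No match, Match, Match

The distinguishing property — face is down — holds for all the 'Match' cases and none of the 'No match' cases.
{pile=8, row=5, rank=9, suit=spades, face=up} — face is up, hence No match. {pile=6, row=5, rank=13, suit=clubs, face=down} — face is down, hence Match. {pile=5, row=3, rank=4, suit=clubs, face=down} — face is down, hence Match.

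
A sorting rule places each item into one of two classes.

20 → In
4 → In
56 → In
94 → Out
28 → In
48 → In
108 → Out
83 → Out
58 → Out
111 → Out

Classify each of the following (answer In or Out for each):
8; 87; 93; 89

Rule: at most 56. This holds for each 'In' example and fails for each 'Out' one.
8 — 8 ≤ 56, hence In.
87 — 87 > 56, hence Out.
93 — 93 > 56, hence Out.
89 — 89 > 56, hence Out.

In, Out, Out, Out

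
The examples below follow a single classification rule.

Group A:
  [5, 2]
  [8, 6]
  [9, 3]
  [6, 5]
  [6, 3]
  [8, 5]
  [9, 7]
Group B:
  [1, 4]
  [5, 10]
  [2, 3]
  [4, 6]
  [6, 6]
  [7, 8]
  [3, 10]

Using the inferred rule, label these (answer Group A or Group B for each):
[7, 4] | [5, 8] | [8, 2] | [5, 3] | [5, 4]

Group A, Group B, Group A, Group A, Group A

Looking at the examples, the only property every 'Group A' case has and every 'Group B' case lacks is: first > second.
[7, 4] → 7 > 4 → Group A. [5, 8] → 5 < 8 → Group B. [8, 2] → 8 > 2 → Group A. [5, 3] → 5 > 3 → Group A. [5, 4] → 5 > 4 → Group A.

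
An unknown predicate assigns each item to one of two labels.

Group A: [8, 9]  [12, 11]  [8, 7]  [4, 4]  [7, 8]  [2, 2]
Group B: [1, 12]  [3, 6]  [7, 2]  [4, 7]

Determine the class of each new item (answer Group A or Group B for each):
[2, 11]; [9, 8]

One predicate separates the groups cleanly: |first − second| ≤ 1.

Group B, Group A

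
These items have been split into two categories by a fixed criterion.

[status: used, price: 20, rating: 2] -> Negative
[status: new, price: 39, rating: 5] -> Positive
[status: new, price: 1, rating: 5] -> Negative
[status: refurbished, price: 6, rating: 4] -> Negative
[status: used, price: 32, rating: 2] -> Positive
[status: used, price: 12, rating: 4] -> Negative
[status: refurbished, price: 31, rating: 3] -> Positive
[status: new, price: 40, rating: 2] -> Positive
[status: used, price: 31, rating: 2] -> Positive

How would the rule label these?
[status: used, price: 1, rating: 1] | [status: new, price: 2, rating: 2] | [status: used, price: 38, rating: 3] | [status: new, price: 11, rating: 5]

Every 'Positive' example satisfies: price ≥ 31. None of the 'Negative' examples do.

Negative, Negative, Positive, Negative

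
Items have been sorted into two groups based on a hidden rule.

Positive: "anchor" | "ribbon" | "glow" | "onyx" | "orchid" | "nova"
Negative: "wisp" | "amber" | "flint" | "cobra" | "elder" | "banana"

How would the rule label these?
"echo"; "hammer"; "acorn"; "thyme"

Positive, Negative, Negative, Negative

'Positive' ⟺ even length AND contains 'o'.
"echo" — length 4, has 'o', hence Positive.
"hammer" — length 6, no 'o', hence Negative.
"acorn" — length 5, has 'o', hence Negative.
"thyme" — length 5, no 'o', hence Negative.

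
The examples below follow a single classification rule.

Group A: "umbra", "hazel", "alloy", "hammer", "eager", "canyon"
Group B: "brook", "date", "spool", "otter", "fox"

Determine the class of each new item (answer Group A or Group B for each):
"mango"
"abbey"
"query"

Group A, Group A, Group B

The distinguishing property — length ≥ 5 AND contains 'a' — holds for all the 'Group A' cases and none of the 'Group B' cases.
"mango": Group A (length 5, has 'a'). "abbey": Group A (length 5, has 'a'). "query": Group B (length 5, no 'a').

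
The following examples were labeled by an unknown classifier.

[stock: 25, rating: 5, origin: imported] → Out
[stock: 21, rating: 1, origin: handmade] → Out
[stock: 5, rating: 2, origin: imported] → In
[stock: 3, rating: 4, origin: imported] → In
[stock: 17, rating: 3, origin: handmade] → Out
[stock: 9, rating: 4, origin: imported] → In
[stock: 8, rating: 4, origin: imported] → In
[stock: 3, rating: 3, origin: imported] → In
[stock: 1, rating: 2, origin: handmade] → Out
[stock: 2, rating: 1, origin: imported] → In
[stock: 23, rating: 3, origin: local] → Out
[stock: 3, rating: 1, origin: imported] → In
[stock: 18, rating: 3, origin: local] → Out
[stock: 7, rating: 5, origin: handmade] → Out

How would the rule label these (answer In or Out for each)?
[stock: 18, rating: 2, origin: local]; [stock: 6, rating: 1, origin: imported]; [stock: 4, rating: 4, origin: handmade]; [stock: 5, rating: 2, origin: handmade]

Out, In, Out, Out

The distinguishing property — origin is imported AND stock ≤ 9 — holds for all the 'In' cases and none of the 'Out' cases.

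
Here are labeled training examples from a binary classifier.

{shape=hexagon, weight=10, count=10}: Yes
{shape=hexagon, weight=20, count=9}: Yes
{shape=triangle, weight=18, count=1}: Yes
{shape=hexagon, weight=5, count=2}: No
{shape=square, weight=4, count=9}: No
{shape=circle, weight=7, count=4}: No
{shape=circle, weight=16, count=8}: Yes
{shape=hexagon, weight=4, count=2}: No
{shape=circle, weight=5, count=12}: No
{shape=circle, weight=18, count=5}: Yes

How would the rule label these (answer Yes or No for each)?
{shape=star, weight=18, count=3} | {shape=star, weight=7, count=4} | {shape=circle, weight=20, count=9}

Yes, No, Yes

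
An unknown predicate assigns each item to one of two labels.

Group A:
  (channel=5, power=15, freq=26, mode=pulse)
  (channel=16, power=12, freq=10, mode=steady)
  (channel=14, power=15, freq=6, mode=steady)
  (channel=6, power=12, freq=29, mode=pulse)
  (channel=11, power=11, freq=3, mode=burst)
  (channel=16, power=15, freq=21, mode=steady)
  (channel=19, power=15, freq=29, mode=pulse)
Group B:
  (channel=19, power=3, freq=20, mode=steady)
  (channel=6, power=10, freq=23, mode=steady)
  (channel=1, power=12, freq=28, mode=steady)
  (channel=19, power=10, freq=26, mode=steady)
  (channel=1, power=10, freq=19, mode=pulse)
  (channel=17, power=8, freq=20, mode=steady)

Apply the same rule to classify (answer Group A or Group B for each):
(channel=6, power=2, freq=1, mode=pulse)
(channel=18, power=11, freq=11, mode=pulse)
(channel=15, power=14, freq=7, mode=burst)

The distinguishing property — channel ≥ 5 AND power ≥ 11 — holds for all the 'Group A' cases and none of the 'Group B' cases.
(channel=6, power=2, freq=1, mode=pulse) — channel = 6, power = 2, hence Group B. (channel=18, power=11, freq=11, mode=pulse) — channel = 18, power = 11, hence Group A. (channel=15, power=14, freq=7, mode=burst) — channel = 15, power = 14, hence Group A.

Group B, Group A, Group A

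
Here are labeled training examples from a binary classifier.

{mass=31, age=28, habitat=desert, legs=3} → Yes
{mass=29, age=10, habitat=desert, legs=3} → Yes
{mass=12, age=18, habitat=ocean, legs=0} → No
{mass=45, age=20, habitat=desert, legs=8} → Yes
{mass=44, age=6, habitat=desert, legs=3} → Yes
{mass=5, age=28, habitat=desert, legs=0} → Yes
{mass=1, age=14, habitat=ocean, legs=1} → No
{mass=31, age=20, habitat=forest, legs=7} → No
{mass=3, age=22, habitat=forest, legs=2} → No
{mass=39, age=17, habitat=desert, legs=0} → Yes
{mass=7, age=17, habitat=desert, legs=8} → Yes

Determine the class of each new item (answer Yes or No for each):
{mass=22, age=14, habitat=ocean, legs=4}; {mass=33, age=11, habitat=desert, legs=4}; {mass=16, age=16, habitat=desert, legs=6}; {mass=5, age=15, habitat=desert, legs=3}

The rule appears to be: habitat is desert.

No, Yes, Yes, Yes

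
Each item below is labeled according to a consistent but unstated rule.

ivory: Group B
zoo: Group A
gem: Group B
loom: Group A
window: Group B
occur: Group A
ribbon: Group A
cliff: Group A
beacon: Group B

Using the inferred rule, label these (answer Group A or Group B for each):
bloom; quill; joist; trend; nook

Looking at the examples, the only property every 'Group A' case has and every 'Group B' case lacks is: has a double letter.
Group A: bloom, since 'oo' doubled. Group A: quill, since 'll' doubled. Group B: joist, since no doubled letter. Group B: trend, since no doubled letter. Group A: nook, since 'oo' doubled.

Group A, Group A, Group B, Group B, Group A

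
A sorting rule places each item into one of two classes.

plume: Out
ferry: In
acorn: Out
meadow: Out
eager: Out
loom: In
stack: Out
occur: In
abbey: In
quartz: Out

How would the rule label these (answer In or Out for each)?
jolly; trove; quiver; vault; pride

In, Out, Out, Out, Out

Looking at the examples, the only property every 'In' case has and every 'Out' case lacks is: has a double letter.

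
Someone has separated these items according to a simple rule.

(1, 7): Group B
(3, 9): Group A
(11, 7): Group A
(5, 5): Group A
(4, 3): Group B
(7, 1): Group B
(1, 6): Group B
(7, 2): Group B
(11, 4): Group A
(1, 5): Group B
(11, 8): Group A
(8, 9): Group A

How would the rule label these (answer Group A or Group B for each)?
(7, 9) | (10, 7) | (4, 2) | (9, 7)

The classifier is using: sum ≥ 10.
(7, 9) → 7+9 = 16 → Group A.
(10, 7) → 10+7 = 17 → Group A.
(4, 2) → 4+2 = 6 → Group B.
(9, 7) → 9+7 = 16 → Group A.

Group A, Group A, Group B, Group A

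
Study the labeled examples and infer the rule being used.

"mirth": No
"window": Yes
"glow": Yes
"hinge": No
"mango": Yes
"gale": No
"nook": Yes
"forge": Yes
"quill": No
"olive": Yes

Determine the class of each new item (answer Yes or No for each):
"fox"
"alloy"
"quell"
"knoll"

The classifier is using: contains 'o'.
Yes: "fox", since has 'o'.
Yes: "alloy", since has 'o'.
No: "quell", since no 'o'.
Yes: "knoll", since has 'o'.

Yes, Yes, No, Yes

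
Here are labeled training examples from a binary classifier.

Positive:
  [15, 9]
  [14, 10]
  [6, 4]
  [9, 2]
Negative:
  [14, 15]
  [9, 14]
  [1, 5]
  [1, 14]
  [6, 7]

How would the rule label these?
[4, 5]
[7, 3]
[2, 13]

Negative, Positive, Negative

Every 'Positive' example satisfies: first > second. None of the 'Negative' examples do.
[4, 5]: Negative (4 < 5). [7, 3]: Positive (7 > 3). [2, 13]: Negative (2 < 13).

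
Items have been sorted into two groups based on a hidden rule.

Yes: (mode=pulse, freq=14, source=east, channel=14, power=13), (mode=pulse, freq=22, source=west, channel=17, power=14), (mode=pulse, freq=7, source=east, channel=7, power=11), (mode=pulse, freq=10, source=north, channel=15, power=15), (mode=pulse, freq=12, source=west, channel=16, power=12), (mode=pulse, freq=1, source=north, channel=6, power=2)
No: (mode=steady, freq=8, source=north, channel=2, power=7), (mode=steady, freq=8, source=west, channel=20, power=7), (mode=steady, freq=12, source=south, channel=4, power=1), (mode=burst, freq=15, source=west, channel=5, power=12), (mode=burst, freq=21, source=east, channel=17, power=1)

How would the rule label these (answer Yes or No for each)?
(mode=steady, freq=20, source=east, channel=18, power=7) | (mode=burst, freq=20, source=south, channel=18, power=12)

No, No

The common property of the 'Yes' items is: mode is pulse. No 'No' item has it.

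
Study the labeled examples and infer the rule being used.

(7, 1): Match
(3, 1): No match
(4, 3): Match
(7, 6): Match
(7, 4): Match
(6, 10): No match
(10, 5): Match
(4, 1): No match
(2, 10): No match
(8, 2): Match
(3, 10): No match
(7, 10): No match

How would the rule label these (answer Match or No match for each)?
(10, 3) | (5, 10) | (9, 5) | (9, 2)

Match, No match, Match, Match

One predicate separates the groups cleanly: first > second AND sum ≥ 7.
Match: (10, 3), since 10 > 3, 10+3 = 13.
No match: (5, 10), since 5 < 10, 5+10 = 15.
Match: (9, 5), since 9 > 5, 9+5 = 14.
Match: (9, 2), since 9 > 2, 9+2 = 11.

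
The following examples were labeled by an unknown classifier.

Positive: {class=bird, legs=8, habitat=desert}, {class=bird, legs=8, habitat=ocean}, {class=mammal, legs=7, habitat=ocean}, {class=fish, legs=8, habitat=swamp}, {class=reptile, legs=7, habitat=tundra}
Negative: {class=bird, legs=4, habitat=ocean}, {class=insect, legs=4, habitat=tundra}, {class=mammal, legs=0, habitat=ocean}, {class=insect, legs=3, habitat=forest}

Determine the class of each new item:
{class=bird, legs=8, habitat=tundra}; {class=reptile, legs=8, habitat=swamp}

Positive, Positive

One predicate separates the groups cleanly: legs ≥ 7.
{class=bird, legs=8, habitat=tundra} — legs = 8, hence Positive. {class=reptile, legs=8, habitat=swamp} — legs = 8, hence Positive.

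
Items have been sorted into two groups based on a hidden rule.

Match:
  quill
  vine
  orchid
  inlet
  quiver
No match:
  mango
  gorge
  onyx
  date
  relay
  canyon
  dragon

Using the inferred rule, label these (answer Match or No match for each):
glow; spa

Looking at the examples, the only property every 'Match' case has and every 'No match' case lacks is: contains 'i'.
glow: no 'i', does not fit → No match.
spa: no 'i', does not fit → No match.

No match, No match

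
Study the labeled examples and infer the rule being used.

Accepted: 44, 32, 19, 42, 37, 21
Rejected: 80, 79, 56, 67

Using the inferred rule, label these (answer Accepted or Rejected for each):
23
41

The rule appears to be: at most 44.
23 → 23 ≤ 44 → Accepted.
41 → 41 ≤ 44 → Accepted.

Accepted, Accepted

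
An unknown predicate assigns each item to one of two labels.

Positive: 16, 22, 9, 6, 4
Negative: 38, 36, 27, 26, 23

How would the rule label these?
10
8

The rule appears to be: at most 22.
10: 10 ≤ 22 — matches, so Positive.
8: 8 ≤ 22 — matches, so Positive.

Positive, Positive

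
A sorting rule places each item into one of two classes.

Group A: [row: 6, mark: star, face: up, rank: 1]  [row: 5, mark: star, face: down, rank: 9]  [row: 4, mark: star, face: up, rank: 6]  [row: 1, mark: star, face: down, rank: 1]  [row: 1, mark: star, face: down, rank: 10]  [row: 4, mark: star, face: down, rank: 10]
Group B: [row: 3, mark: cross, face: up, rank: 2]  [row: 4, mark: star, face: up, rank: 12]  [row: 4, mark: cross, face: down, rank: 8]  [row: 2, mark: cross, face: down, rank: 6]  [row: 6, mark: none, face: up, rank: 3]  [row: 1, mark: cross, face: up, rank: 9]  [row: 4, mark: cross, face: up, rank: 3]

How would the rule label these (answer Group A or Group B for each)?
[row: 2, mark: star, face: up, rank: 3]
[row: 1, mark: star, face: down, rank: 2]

The common property of the 'Group A' items is: mark is star AND rank ≤ 10. No 'Group B' item has it.

Group A, Group A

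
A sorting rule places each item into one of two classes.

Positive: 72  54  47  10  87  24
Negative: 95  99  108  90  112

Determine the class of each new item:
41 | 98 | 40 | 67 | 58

Positive, Negative, Positive, Positive, Positive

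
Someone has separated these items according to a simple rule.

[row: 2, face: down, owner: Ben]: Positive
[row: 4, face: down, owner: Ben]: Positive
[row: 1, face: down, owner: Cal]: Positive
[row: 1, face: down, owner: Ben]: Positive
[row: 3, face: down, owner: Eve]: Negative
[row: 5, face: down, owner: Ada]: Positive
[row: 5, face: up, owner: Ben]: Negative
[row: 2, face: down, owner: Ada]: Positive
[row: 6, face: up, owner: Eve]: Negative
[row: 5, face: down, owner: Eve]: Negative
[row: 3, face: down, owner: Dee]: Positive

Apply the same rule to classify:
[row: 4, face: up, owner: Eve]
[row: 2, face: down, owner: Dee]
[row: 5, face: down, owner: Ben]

Negative, Positive, Positive

'Positive' ⟺ face is down AND owner is not Eve.
[row: 4, face: up, owner: Eve]: face is up, owner is Eve, does not fit → Negative. [row: 2, face: down, owner: Dee]: face is down, owner is Dee, passes → Positive. [row: 5, face: down, owner: Ben]: face is down, owner is Ben, passes → Positive.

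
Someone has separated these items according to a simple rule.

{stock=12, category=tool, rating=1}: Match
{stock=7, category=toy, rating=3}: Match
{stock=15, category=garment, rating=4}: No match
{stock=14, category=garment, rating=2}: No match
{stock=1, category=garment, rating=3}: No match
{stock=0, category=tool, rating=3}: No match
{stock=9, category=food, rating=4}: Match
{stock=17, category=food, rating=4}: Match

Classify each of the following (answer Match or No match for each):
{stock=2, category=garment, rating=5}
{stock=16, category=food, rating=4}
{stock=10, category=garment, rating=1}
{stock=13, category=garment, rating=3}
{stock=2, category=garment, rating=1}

The rule appears to be: category is not garment AND stock ≥ 1.
{stock=2, category=garment, rating=5} → category is garment, stock = 2 → No match.
{stock=16, category=food, rating=4} → category is food, stock = 16 → Match.
{stock=10, category=garment, rating=1} → category is garment, stock = 10 → No match.
{stock=13, category=garment, rating=3} → category is garment, stock = 13 → No match.
{stock=2, category=garment, rating=1} → category is garment, stock = 2 → No match.

No match, Match, No match, No match, No match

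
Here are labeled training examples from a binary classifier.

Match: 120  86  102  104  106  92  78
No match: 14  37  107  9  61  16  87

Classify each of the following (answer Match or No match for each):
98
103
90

Match, No match, Match

The classifier is using: even AND at least 37.
98 → 98 is even, 98 ≥ 37 → Match. 103 → 103 is odd, 103 ≥ 37 → No match. 90 → 90 is even, 90 ≥ 37 → Match.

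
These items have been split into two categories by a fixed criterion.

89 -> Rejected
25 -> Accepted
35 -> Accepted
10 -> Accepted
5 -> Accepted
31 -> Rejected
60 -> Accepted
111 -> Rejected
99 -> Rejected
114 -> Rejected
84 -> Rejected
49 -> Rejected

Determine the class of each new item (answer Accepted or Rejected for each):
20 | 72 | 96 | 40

Accepted, Rejected, Rejected, Accepted

Comparing the two groups points to one rule — multiple of 5.
Accepted: 20, since 20 = 5·4.
Rejected: 72, since 72 = 5·14 + 2.
Rejected: 96, since 96 = 5·19 + 1.
Accepted: 40, since 40 = 5·8.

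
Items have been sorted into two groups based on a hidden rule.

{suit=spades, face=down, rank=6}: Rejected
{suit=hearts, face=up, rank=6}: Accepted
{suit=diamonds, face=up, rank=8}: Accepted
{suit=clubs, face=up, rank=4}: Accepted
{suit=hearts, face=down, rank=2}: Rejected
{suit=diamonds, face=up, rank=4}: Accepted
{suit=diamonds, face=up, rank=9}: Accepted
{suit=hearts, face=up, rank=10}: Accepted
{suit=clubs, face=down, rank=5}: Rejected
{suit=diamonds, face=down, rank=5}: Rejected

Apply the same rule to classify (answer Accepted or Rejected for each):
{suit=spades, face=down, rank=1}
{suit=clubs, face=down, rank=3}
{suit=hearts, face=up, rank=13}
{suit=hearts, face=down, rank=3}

Rejected, Rejected, Accepted, Rejected

Checking candidate rules against both groups, what survives is: face is up.
Rejected: {suit=spades, face=down, rank=1}, since face is down.
Rejected: {suit=clubs, face=down, rank=3}, since face is down.
Accepted: {suit=hearts, face=up, rank=13}, since face is up.
Rejected: {suit=hearts, face=down, rank=3}, since face is down.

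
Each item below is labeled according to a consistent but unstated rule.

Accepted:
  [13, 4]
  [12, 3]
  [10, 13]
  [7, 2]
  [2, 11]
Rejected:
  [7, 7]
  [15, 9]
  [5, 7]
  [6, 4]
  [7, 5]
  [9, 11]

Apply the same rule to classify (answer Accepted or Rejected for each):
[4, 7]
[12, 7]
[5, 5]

The rule appears to be: sum is odd.
[4, 7]: 4+7 = 11, matches → Accepted. [12, 7]: 12+7 = 19, matches → Accepted. [5, 5]: 5+5 = 10, does not fit → Rejected.

Accepted, Accepted, Rejected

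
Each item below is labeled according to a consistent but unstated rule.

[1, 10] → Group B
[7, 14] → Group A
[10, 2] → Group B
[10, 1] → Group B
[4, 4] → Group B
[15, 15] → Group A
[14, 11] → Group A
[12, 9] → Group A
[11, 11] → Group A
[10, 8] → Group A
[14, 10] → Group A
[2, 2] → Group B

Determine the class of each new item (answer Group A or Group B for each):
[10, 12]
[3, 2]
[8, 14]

Group A, Group B, Group A

'Group A' ⟺ sum ≥ 18.
[10, 12] — 10+12 = 22, hence Group A. [3, 2] — 3+2 = 5, hence Group B. [8, 14] — 8+14 = 22, hence Group A.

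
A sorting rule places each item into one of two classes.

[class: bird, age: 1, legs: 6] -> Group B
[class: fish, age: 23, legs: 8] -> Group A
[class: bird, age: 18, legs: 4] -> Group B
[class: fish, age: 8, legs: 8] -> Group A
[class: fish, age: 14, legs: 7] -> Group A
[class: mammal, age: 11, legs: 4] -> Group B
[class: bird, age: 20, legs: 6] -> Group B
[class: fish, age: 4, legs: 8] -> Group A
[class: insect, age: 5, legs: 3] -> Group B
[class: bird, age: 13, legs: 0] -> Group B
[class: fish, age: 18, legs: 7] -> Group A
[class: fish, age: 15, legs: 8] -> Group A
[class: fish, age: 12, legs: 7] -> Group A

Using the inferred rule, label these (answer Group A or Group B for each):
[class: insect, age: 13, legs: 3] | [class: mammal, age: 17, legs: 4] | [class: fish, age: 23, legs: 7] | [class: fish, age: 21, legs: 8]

Group B, Group B, Group A, Group A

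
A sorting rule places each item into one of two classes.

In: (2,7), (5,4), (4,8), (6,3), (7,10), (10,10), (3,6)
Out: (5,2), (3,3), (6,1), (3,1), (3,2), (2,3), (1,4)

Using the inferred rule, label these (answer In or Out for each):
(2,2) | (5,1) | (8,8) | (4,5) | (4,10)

Out, Out, In, In, In

'In' ⟺ sum ≥ 9.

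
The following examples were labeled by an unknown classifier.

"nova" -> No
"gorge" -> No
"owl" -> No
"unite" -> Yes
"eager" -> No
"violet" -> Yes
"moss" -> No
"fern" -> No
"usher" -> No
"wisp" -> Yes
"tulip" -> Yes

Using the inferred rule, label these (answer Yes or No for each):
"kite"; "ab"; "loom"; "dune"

Yes, No, No, No

The simplest hypothesis consistent with all the labels is: contains 'i'.
"kite": Yes (has 'i').
"ab": No (no 'i').
"loom": No (no 'i').
"dune": No (no 'i').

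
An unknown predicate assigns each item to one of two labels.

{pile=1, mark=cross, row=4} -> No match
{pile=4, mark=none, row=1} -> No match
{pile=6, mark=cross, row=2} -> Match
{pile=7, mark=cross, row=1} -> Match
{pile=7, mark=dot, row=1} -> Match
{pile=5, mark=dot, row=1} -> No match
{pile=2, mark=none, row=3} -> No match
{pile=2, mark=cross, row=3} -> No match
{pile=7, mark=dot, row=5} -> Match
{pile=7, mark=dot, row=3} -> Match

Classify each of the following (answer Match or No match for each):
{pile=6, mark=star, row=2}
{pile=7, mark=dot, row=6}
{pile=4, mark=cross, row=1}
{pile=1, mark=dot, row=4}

The distinguishing property — pile ≥ 6 — holds for all the 'Match' cases and none of the 'No match' cases.
Match: {pile=6, mark=star, row=2}, since pile = 6. Match: {pile=7, mark=dot, row=6}, since pile = 7. No match: {pile=4, mark=cross, row=1}, since pile = 4. No match: {pile=1, mark=dot, row=4}, since pile = 1.

Match, Match, No match, No match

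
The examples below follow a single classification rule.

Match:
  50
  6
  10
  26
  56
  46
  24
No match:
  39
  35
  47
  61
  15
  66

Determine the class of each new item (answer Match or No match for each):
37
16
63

The rule appears to be: even AND at most 56.

No match, Match, No match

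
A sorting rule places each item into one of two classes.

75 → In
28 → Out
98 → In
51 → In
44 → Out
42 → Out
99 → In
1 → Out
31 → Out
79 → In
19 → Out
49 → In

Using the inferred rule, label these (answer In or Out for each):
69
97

Every 'In' example satisfies: at least 49. None of the 'Out' examples do.

In, In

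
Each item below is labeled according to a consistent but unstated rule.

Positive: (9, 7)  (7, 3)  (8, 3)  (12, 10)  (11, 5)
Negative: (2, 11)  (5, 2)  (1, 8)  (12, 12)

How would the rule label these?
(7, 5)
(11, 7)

Positive, Positive

The distinguishing property — first > second AND sum ≥ 9 — holds for all the 'Positive' cases and none of the 'Negative' cases.
(7, 5): 7 > 5, 7+5 = 12 — fits, so Positive. (11, 7): 11 > 7, 11+7 = 18 — fits, so Positive.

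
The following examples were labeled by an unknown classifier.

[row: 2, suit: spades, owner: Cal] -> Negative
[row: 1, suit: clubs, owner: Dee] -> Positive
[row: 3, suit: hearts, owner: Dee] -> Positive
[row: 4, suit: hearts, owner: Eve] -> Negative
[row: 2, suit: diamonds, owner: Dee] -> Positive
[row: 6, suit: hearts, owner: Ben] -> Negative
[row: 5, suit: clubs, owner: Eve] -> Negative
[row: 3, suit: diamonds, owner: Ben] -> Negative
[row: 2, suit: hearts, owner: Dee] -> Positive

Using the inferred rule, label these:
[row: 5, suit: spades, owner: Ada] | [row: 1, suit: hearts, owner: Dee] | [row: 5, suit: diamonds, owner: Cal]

Negative, Positive, Negative

A rule that fits every label: owner is Dee — true of each 'Positive' example, false of each 'Negative' one.
[row: 5, suit: spades, owner: Ada]: owner is Ada, does not satisfy this → Negative. [row: 1, suit: hearts, owner: Dee]: owner is Dee, qualifies → Positive. [row: 5, suit: diamonds, owner: Cal]: owner is Cal, does not satisfy this → Negative.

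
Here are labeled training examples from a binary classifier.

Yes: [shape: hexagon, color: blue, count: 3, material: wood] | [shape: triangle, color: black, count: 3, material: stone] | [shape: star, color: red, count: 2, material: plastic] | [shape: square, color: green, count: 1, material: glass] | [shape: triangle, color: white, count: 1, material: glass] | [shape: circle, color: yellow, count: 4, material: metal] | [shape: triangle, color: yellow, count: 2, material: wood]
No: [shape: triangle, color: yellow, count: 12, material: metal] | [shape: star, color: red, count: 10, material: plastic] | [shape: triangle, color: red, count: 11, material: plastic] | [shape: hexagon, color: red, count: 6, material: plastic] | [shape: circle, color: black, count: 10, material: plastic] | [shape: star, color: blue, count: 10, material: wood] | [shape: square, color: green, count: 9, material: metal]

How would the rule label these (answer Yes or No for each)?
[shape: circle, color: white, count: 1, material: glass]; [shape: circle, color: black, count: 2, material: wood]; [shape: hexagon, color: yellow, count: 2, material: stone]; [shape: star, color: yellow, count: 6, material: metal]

Yes, Yes, Yes, No

The pattern is that an item is 'Yes' exactly when: count ≤ 4.
[shape: circle, color: white, count: 1, material: glass]: count = 1 — qualifies, so Yes. [shape: circle, color: black, count: 2, material: wood]: count = 2 — qualifies, so Yes. [shape: hexagon, color: yellow, count: 2, material: stone]: count = 2 — qualifies, so Yes. [shape: star, color: yellow, count: 6, material: metal]: count = 6 — doesn't qualify, so No.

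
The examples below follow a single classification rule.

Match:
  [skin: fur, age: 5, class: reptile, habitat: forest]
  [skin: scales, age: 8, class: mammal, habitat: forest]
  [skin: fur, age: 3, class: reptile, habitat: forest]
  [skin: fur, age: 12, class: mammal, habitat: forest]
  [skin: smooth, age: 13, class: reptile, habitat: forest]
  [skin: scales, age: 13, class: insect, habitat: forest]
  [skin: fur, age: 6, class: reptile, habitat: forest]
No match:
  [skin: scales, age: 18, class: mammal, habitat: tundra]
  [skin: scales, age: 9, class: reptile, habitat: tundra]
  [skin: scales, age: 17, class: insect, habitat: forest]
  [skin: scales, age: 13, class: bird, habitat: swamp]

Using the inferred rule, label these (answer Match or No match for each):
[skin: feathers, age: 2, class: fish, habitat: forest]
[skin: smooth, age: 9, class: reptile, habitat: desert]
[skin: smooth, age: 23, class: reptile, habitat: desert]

One predicate separates the groups cleanly: habitat is forest AND age ≤ 13.
[skin: feathers, age: 2, class: fish, habitat: forest] → habitat is forest, age = 2 → Match. [skin: smooth, age: 9, class: reptile, habitat: desert] → habitat is desert, age = 9 → No match. [skin: smooth, age: 23, class: reptile, habitat: desert] → habitat is desert, age = 23 → No match.

Match, No match, No match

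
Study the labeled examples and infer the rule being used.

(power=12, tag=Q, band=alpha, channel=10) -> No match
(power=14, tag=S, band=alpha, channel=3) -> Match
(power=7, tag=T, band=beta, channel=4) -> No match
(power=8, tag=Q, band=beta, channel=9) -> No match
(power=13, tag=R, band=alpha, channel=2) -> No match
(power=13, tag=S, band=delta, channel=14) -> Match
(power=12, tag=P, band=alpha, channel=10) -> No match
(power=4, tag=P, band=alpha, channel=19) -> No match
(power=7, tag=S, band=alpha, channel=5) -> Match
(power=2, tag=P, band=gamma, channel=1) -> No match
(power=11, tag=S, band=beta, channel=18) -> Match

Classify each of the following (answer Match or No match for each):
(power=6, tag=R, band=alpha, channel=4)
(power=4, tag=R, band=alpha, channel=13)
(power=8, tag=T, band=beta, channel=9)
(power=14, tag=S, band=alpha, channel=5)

No match, No match, No match, Match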